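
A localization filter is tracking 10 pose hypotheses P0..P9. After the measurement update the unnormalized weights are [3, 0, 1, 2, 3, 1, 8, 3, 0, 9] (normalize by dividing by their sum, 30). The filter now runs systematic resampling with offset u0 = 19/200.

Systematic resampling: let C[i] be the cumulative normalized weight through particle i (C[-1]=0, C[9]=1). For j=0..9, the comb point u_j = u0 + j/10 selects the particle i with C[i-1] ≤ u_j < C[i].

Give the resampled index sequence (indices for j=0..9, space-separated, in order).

C = [1/10, 1/10, 2/15, 1/5, 3/10, 1/3, 3/5, 7/10, 7/10, 1]
j=0: u_0=19/200 ∈ [0, 1/10) → index 0
j=1: u_1=39/200 ∈ [2/15, 1/5) → index 3
j=2: u_2=59/200 ∈ [1/5, 3/10) → index 4
j=3: u_3=79/200 ∈ [1/3, 3/5) → index 6
j=4: u_4=99/200 ∈ [1/3, 3/5) → index 6
j=5: u_5=119/200 ∈ [1/3, 3/5) → index 6
j=6: u_6=139/200 ∈ [3/5, 7/10) → index 7
j=7: u_7=159/200 ∈ [7/10, 1) → index 9
j=8: u_8=179/200 ∈ [7/10, 1) → index 9
j=9: u_9=199/200 ∈ [7/10, 1) → index 9

0 3 4 6 6 6 7 9 9 9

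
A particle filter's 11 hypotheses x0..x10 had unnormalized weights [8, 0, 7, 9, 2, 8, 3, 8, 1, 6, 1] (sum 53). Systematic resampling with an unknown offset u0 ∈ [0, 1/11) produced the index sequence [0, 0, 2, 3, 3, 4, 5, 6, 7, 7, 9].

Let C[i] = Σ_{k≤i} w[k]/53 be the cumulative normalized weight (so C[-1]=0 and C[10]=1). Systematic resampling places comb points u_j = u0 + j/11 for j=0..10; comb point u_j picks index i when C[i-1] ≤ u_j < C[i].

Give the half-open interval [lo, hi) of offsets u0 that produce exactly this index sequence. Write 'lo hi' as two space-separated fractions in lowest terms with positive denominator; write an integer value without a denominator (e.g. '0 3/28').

6/583 18/583

C = [8/53, 8/53, 15/53, 24/53, 26/53, 34/53, 37/53, 45/53, 46/53, 52/53, 1]
j=0 picked index 0: u0 ∈ [0, 8/53)
j=1 picked index 0: u0 ∈ [-1/11, 35/583)
j=2 picked index 2: u0 ∈ [-18/583, 59/583)
j=3 picked index 3: u0 ∈ [6/583, 105/583)
j=4 picked index 3: u0 ∈ [-47/583, 52/583)
j=5 picked index 4: u0 ∈ [-1/583, 21/583)
j=6 picked index 5: u0 ∈ [-32/583, 56/583)
j=7 picked index 6: u0 ∈ [3/583, 36/583)
j=8 picked index 7: u0 ∈ [-17/583, 71/583)
j=9 picked index 7: u0 ∈ [-70/583, 18/583)
j=10 picked index 9: u0 ∈ [-24/583, 42/583)
intersection: [6/583, 18/583)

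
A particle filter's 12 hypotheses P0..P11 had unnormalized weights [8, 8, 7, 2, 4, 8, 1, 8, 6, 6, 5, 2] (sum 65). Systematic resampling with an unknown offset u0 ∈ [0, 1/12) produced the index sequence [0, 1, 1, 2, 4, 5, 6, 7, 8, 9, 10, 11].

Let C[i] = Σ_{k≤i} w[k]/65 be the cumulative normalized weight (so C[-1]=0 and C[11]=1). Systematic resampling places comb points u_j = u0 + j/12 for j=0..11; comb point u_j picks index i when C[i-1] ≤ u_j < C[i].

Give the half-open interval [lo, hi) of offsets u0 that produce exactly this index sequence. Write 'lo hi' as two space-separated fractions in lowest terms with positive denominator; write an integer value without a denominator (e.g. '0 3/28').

C = [8/65, 16/65, 23/65, 5/13, 29/65, 37/65, 38/65, 46/65, 4/5, 58/65, 63/65, 1]
j=0 picked index 0: u0 ∈ [0, 8/65)
j=1 picked index 1: u0 ∈ [31/780, 127/780)
j=2 picked index 1: u0 ∈ [-17/390, 31/390)
j=3 picked index 2: u0 ∈ [-1/260, 27/260)
j=4 picked index 4: u0 ∈ [2/39, 22/195)
j=5 picked index 5: u0 ∈ [23/780, 119/780)
j=6 picked index 6: u0 ∈ [9/130, 11/130)
j=7 picked index 7: u0 ∈ [1/780, 97/780)
j=8 picked index 8: u0 ∈ [8/195, 2/15)
j=9 picked index 9: u0 ∈ [1/20, 37/260)
j=10 picked index 10: u0 ∈ [23/390, 53/390)
j=11 picked index 11: u0 ∈ [41/780, 1/12)
intersection: [9/130, 31/390)

9/130 31/390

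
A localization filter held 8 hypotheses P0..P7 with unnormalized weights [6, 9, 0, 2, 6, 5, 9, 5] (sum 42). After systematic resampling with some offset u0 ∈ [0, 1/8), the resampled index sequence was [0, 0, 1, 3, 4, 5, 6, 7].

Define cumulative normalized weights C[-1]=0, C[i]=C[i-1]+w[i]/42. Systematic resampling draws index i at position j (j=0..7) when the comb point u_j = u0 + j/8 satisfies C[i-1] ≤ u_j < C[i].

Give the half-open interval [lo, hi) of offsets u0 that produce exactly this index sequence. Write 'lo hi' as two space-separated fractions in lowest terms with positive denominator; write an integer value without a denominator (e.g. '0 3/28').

C = [1/7, 5/14, 5/14, 17/42, 23/42, 2/3, 37/42, 1]
j=0 picked index 0: u0 ∈ [0, 1/7)
j=1 picked index 0: u0 ∈ [-1/8, 1/56)
j=2 picked index 1: u0 ∈ [-3/28, 3/28)
j=3 picked index 3: u0 ∈ [-1/56, 5/168)
j=4 picked index 4: u0 ∈ [-2/21, 1/21)
j=5 picked index 5: u0 ∈ [-13/168, 1/24)
j=6 picked index 6: u0 ∈ [-1/12, 11/84)
j=7 picked index 7: u0 ∈ [1/168, 1/8)
intersection: [1/168, 1/56)

1/168 1/56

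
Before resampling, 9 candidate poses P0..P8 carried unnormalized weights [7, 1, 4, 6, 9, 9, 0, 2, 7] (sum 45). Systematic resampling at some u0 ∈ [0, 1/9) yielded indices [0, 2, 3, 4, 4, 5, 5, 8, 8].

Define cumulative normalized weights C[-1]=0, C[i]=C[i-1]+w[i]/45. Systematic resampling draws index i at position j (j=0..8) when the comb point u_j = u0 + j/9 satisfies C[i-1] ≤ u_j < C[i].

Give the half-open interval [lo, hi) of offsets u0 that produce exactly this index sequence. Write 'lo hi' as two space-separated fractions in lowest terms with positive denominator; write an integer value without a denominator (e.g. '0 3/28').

C = [7/45, 8/45, 4/15, 2/5, 3/5, 4/5, 4/5, 38/45, 1]
j=0 picked index 0: u0 ∈ [0, 7/45)
j=1 picked index 2: u0 ∈ [1/15, 7/45)
j=2 picked index 3: u0 ∈ [2/45, 8/45)
j=3 picked index 4: u0 ∈ [1/15, 4/15)
j=4 picked index 4: u0 ∈ [-2/45, 7/45)
j=5 picked index 5: u0 ∈ [2/45, 11/45)
j=6 picked index 5: u0 ∈ [-1/15, 2/15)
j=7 picked index 8: u0 ∈ [1/15, 2/9)
j=8 picked index 8: u0 ∈ [-2/45, 1/9)
intersection: [1/15, 1/9)

1/15 1/9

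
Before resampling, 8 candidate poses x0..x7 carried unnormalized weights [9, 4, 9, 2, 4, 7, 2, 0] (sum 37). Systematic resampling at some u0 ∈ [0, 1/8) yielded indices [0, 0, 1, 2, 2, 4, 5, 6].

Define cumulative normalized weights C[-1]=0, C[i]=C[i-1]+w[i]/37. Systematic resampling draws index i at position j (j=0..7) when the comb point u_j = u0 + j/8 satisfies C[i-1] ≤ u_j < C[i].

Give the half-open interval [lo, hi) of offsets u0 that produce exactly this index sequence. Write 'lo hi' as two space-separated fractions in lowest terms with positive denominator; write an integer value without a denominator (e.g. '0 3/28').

21/296 7/74

C = [9/37, 13/37, 22/37, 24/37, 28/37, 35/37, 1, 1]
j=0 picked index 0: u0 ∈ [0, 9/37)
j=1 picked index 0: u0 ∈ [-1/8, 35/296)
j=2 picked index 1: u0 ∈ [-1/148, 15/148)
j=3 picked index 2: u0 ∈ [-7/296, 65/296)
j=4 picked index 2: u0 ∈ [-11/74, 7/74)
j=5 picked index 4: u0 ∈ [7/296, 39/296)
j=6 picked index 5: u0 ∈ [1/148, 29/148)
j=7 picked index 6: u0 ∈ [21/296, 1/8)
intersection: [21/296, 7/74)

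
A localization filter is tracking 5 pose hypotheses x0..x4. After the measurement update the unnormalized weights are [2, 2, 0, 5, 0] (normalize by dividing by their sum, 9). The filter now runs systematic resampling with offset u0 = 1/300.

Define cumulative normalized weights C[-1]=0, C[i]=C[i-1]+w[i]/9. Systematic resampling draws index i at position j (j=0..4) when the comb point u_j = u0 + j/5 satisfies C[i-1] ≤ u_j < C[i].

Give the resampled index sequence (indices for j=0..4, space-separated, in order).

C = [2/9, 4/9, 4/9, 1, 1]
j=0: u_0=1/300 ∈ [0, 2/9) → index 0
j=1: u_1=61/300 ∈ [0, 2/9) → index 0
j=2: u_2=121/300 ∈ [2/9, 4/9) → index 1
j=3: u_3=181/300 ∈ [4/9, 1) → index 3
j=4: u_4=241/300 ∈ [4/9, 1) → index 3

0 0 1 3 3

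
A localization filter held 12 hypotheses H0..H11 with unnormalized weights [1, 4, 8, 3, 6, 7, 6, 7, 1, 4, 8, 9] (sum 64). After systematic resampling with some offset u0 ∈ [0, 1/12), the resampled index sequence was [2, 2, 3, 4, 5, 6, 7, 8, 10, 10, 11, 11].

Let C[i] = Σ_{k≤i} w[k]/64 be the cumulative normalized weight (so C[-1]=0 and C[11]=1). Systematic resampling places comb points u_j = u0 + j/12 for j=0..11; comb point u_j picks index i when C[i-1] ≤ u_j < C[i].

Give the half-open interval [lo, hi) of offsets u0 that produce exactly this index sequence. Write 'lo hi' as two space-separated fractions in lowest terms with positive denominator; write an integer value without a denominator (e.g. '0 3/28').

5/64 1/12

C = [1/64, 5/64, 13/64, 1/4, 11/32, 29/64, 35/64, 21/32, 43/64, 47/64, 55/64, 1]
j=0 picked index 2: u0 ∈ [5/64, 13/64)
j=1 picked index 2: u0 ∈ [-1/192, 23/192)
j=2 picked index 3: u0 ∈ [7/192, 1/12)
j=3 picked index 4: u0 ∈ [0, 3/32)
j=4 picked index 5: u0 ∈ [1/96, 23/192)
j=5 picked index 6: u0 ∈ [7/192, 25/192)
j=6 picked index 7: u0 ∈ [3/64, 5/32)
j=7 picked index 8: u0 ∈ [7/96, 17/192)
j=8 picked index 10: u0 ∈ [13/192, 37/192)
j=9 picked index 10: u0 ∈ [-1/64, 7/64)
j=10 picked index 11: u0 ∈ [5/192, 1/6)
j=11 picked index 11: u0 ∈ [-11/192, 1/12)
intersection: [5/64, 1/12)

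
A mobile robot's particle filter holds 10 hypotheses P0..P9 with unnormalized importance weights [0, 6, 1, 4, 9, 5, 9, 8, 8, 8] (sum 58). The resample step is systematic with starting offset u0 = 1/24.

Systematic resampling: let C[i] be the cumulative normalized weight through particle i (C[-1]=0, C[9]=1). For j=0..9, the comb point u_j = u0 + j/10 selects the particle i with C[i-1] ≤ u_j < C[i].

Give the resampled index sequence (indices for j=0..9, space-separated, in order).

C = [0, 3/29, 7/58, 11/58, 10/29, 25/58, 17/29, 21/29, 25/29, 1]
j=0: u_0=1/24 ∈ [0, 3/29) → index 1
j=1: u_1=17/120 ∈ [7/58, 11/58) → index 3
j=2: u_2=29/120 ∈ [11/58, 10/29) → index 4
j=3: u_3=41/120 ∈ [11/58, 10/29) → index 4
j=4: u_4=53/120 ∈ [25/58, 17/29) → index 6
j=5: u_5=13/24 ∈ [25/58, 17/29) → index 6
j=6: u_6=77/120 ∈ [17/29, 21/29) → index 7
j=7: u_7=89/120 ∈ [21/29, 25/29) → index 8
j=8: u_8=101/120 ∈ [21/29, 25/29) → index 8
j=9: u_9=113/120 ∈ [25/29, 1) → index 9

1 3 4 4 6 6 7 8 8 9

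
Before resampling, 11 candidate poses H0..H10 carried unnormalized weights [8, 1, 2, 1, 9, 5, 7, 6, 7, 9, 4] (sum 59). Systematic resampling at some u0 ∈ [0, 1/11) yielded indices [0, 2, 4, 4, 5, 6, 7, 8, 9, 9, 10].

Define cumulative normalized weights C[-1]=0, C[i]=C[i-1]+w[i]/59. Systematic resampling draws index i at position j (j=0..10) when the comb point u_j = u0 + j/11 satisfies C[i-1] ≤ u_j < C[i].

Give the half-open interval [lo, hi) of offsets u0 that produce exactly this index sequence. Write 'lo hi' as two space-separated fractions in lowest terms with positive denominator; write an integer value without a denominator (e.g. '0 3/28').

C = [8/59, 9/59, 11/59, 12/59, 21/59, 26/59, 33/59, 39/59, 46/59, 55/59, 1]
j=0 picked index 0: u0 ∈ [0, 8/59)
j=1 picked index 2: u0 ∈ [40/649, 62/649)
j=2 picked index 4: u0 ∈ [14/649, 113/649)
j=3 picked index 4: u0 ∈ [-45/649, 54/649)
j=4 picked index 5: u0 ∈ [-5/649, 50/649)
j=5 picked index 6: u0 ∈ [-9/649, 68/649)
j=6 picked index 7: u0 ∈ [9/649, 75/649)
j=7 picked index 8: u0 ∈ [16/649, 93/649)
j=8 picked index 9: u0 ∈ [34/649, 133/649)
j=9 picked index 9: u0 ∈ [-25/649, 74/649)
j=10 picked index 10: u0 ∈ [15/649, 1/11)
intersection: [40/649, 50/649)

40/649 50/649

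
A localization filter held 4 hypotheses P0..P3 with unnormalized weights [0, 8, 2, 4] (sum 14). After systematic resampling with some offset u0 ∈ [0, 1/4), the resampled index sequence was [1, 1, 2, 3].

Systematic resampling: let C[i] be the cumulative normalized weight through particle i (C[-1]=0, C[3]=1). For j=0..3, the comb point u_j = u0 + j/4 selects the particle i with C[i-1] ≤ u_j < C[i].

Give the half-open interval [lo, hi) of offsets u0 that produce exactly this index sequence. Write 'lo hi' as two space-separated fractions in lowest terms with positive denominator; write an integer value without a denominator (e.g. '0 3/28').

1/14 3/14

C = [0, 4/7, 5/7, 1]
j=0 picked index 1: u0 ∈ [0, 4/7)
j=1 picked index 1: u0 ∈ [-1/4, 9/28)
j=2 picked index 2: u0 ∈ [1/14, 3/14)
j=3 picked index 3: u0 ∈ [-1/28, 1/4)
intersection: [1/14, 3/14)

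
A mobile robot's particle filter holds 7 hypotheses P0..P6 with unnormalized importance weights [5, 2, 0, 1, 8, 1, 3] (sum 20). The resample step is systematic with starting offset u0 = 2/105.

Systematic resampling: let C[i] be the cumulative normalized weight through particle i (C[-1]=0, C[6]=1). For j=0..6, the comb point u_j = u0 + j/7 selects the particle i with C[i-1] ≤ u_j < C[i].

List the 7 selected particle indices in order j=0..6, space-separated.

C = [1/4, 7/20, 7/20, 2/5, 4/5, 17/20, 1]
j=0: u_0=2/105 ∈ [0, 1/4) → index 0
j=1: u_1=17/105 ∈ [0, 1/4) → index 0
j=2: u_2=32/105 ∈ [1/4, 7/20) → index 1
j=3: u_3=47/105 ∈ [2/5, 4/5) → index 4
j=4: u_4=62/105 ∈ [2/5, 4/5) → index 4
j=5: u_5=11/15 ∈ [2/5, 4/5) → index 4
j=6: u_6=92/105 ∈ [17/20, 1) → index 6

0 0 1 4 4 4 6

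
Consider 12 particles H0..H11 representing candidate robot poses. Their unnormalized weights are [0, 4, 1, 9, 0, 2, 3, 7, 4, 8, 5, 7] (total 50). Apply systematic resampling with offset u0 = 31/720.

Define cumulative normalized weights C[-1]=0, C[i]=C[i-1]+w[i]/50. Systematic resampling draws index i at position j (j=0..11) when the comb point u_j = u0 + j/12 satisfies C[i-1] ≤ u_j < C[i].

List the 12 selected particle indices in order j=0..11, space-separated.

1 3 3 5 6 7 8 9 9 10 11 11

C = [0, 2/25, 1/10, 7/25, 7/25, 8/25, 19/50, 13/25, 3/5, 19/25, 43/50, 1]
j=0: u_0=31/720 ∈ [0, 2/25) → index 1
j=1: u_1=91/720 ∈ [1/10, 7/25) → index 3
j=2: u_2=151/720 ∈ [1/10, 7/25) → index 3
j=3: u_3=211/720 ∈ [7/25, 8/25) → index 5
j=4: u_4=271/720 ∈ [8/25, 19/50) → index 6
j=5: u_5=331/720 ∈ [19/50, 13/25) → index 7
j=6: u_6=391/720 ∈ [13/25, 3/5) → index 8
j=7: u_7=451/720 ∈ [3/5, 19/25) → index 9
j=8: u_8=511/720 ∈ [3/5, 19/25) → index 9
j=9: u_9=571/720 ∈ [19/25, 43/50) → index 10
j=10: u_10=631/720 ∈ [43/50, 1) → index 11
j=11: u_11=691/720 ∈ [43/50, 1) → index 11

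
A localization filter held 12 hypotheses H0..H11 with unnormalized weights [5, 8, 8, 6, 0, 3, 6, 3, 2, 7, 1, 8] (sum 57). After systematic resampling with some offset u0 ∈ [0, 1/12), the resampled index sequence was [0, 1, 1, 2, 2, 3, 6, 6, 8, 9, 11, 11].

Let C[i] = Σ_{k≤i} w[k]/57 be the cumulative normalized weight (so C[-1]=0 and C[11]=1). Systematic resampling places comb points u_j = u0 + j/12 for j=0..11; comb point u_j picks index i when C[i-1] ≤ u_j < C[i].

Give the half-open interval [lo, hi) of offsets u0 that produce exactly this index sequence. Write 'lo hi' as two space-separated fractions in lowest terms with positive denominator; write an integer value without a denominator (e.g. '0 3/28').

C = [5/57, 13/57, 7/19, 9/19, 9/19, 10/19, 12/19, 13/19, 41/57, 16/19, 49/57, 1]
j=0 picked index 0: u0 ∈ [0, 5/57)
j=1 picked index 1: u0 ∈ [1/228, 11/76)
j=2 picked index 1: u0 ∈ [-3/38, 7/114)
j=3 picked index 2: u0 ∈ [-5/228, 9/76)
j=4 picked index 2: u0 ∈ [-2/19, 2/57)
j=5 picked index 3: u0 ∈ [-11/228, 13/228)
j=6 picked index 6: u0 ∈ [1/38, 5/38)
j=7 picked index 6: u0 ∈ [-13/228, 11/228)
j=8 picked index 8: u0 ∈ [1/57, 1/19)
j=9 picked index 9: u0 ∈ [-7/228, 7/76)
j=10 picked index 11: u0 ∈ [1/38, 1/6)
j=11 picked index 11: u0 ∈ [-13/228, 1/12)
intersection: [1/38, 2/57)

1/38 2/57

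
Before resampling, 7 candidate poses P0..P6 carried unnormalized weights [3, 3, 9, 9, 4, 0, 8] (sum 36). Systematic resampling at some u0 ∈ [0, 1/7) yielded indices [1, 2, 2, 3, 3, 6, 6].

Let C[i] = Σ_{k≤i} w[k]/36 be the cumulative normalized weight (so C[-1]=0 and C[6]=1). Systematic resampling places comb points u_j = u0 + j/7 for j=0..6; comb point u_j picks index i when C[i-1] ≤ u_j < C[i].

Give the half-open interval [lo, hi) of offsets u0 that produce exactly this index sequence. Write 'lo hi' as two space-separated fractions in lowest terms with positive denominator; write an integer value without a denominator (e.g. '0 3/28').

C = [1/12, 1/6, 5/12, 2/3, 7/9, 7/9, 1]
j=0 picked index 1: u0 ∈ [1/12, 1/6)
j=1 picked index 2: u0 ∈ [1/42, 23/84)
j=2 picked index 2: u0 ∈ [-5/42, 11/84)
j=3 picked index 3: u0 ∈ [-1/84, 5/21)
j=4 picked index 3: u0 ∈ [-13/84, 2/21)
j=5 picked index 6: u0 ∈ [4/63, 2/7)
j=6 picked index 6: u0 ∈ [-5/63, 1/7)
intersection: [1/12, 2/21)

1/12 2/21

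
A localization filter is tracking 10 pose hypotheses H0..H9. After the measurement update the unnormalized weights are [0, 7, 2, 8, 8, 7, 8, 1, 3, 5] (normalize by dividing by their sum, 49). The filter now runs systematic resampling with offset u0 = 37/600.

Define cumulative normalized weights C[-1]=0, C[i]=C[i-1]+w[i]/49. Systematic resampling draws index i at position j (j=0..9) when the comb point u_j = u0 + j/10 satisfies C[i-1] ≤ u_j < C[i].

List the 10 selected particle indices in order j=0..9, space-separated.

1 2 3 4 4 5 6 6 8 9

C = [0, 1/7, 9/49, 17/49, 25/49, 32/49, 40/49, 41/49, 44/49, 1]
j=0: u_0=37/600 ∈ [0, 1/7) → index 1
j=1: u_1=97/600 ∈ [1/7, 9/49) → index 2
j=2: u_2=157/600 ∈ [9/49, 17/49) → index 3
j=3: u_3=217/600 ∈ [17/49, 25/49) → index 4
j=4: u_4=277/600 ∈ [17/49, 25/49) → index 4
j=5: u_5=337/600 ∈ [25/49, 32/49) → index 5
j=6: u_6=397/600 ∈ [32/49, 40/49) → index 6
j=7: u_7=457/600 ∈ [32/49, 40/49) → index 6
j=8: u_8=517/600 ∈ [41/49, 44/49) → index 8
j=9: u_9=577/600 ∈ [44/49, 1) → index 9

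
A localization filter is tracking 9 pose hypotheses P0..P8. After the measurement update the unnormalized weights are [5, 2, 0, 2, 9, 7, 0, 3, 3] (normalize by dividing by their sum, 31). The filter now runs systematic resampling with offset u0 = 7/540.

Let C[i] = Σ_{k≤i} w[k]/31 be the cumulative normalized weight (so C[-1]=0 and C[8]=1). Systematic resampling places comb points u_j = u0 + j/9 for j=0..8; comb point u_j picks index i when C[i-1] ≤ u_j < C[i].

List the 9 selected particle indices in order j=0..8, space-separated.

C = [5/31, 7/31, 7/31, 9/31, 18/31, 25/31, 25/31, 28/31, 1]
j=0: u_0=7/540 ∈ [0, 5/31) → index 0
j=1: u_1=67/540 ∈ [0, 5/31) → index 0
j=2: u_2=127/540 ∈ [7/31, 9/31) → index 3
j=3: u_3=187/540 ∈ [9/31, 18/31) → index 4
j=4: u_4=247/540 ∈ [9/31, 18/31) → index 4
j=5: u_5=307/540 ∈ [9/31, 18/31) → index 4
j=6: u_6=367/540 ∈ [18/31, 25/31) → index 5
j=7: u_7=427/540 ∈ [18/31, 25/31) → index 5
j=8: u_8=487/540 ∈ [25/31, 28/31) → index 7

0 0 3 4 4 4 5 5 7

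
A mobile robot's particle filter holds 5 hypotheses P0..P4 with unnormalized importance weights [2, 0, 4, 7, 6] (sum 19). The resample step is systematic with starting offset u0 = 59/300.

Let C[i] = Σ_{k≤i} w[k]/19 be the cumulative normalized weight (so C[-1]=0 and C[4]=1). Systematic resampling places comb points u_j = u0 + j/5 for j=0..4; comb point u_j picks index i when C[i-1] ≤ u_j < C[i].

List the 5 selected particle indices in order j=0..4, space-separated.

2 3 3 4 4

C = [2/19, 2/19, 6/19, 13/19, 1]
j=0: u_0=59/300 ∈ [2/19, 6/19) → index 2
j=1: u_1=119/300 ∈ [6/19, 13/19) → index 3
j=2: u_2=179/300 ∈ [6/19, 13/19) → index 3
j=3: u_3=239/300 ∈ [13/19, 1) → index 4
j=4: u_4=299/300 ∈ [13/19, 1) → index 4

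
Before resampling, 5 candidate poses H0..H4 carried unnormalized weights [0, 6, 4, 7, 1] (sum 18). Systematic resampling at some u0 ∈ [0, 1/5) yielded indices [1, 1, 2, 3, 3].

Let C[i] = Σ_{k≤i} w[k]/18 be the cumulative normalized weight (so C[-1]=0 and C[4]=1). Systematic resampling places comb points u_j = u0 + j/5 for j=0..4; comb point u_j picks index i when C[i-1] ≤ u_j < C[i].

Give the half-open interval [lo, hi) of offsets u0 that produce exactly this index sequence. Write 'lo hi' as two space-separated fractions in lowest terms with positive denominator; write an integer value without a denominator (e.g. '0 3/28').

0 2/15

C = [0, 1/3, 5/9, 17/18, 1]
j=0 picked index 1: u0 ∈ [0, 1/3)
j=1 picked index 1: u0 ∈ [-1/5, 2/15)
j=2 picked index 2: u0 ∈ [-1/15, 7/45)
j=3 picked index 3: u0 ∈ [-2/45, 31/90)
j=4 picked index 3: u0 ∈ [-11/45, 13/90)
intersection: [0, 2/15)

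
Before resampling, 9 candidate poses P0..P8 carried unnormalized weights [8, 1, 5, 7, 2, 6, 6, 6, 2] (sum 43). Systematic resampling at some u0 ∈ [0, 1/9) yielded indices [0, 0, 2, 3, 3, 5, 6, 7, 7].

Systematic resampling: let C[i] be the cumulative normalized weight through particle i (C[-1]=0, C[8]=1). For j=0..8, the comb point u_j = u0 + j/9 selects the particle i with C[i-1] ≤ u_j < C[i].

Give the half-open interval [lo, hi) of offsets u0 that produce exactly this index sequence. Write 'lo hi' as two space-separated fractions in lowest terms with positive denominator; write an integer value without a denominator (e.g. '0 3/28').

14/387 17/387

C = [8/43, 9/43, 14/43, 21/43, 23/43, 29/43, 35/43, 41/43, 1]
j=0 picked index 0: u0 ∈ [0, 8/43)
j=1 picked index 0: u0 ∈ [-1/9, 29/387)
j=2 picked index 2: u0 ∈ [-5/387, 40/387)
j=3 picked index 3: u0 ∈ [-1/129, 20/129)
j=4 picked index 3: u0 ∈ [-46/387, 17/387)
j=5 picked index 5: u0 ∈ [-8/387, 46/387)
j=6 picked index 6: u0 ∈ [1/129, 19/129)
j=7 picked index 7: u0 ∈ [14/387, 68/387)
j=8 picked index 7: u0 ∈ [-29/387, 25/387)
intersection: [14/387, 17/387)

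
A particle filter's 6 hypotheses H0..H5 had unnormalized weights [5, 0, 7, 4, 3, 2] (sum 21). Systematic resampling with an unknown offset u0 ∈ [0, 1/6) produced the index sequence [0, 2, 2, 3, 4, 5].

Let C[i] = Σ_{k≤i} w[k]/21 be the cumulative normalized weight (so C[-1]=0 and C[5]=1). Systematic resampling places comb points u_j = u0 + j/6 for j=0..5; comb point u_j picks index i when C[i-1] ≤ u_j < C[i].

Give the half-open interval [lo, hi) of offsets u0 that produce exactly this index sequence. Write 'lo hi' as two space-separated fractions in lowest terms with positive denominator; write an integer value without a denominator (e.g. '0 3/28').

C = [5/21, 5/21, 4/7, 16/21, 19/21, 1]
j=0 picked index 0: u0 ∈ [0, 5/21)
j=1 picked index 2: u0 ∈ [1/14, 17/42)
j=2 picked index 2: u0 ∈ [-2/21, 5/21)
j=3 picked index 3: u0 ∈ [1/14, 11/42)
j=4 picked index 4: u0 ∈ [2/21, 5/21)
j=5 picked index 5: u0 ∈ [1/14, 1/6)
intersection: [2/21, 1/6)

2/21 1/6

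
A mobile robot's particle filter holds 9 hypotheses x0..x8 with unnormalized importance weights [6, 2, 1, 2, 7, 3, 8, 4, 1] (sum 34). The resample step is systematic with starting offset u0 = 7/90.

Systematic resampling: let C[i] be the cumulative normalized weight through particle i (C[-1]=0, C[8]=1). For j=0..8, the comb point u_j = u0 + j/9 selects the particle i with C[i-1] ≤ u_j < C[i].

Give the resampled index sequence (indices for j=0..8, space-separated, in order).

C = [3/17, 4/17, 9/34, 11/34, 9/17, 21/34, 29/34, 33/34, 1]
j=0: u_0=7/90 ∈ [0, 3/17) → index 0
j=1: u_1=17/90 ∈ [3/17, 4/17) → index 1
j=2: u_2=3/10 ∈ [9/34, 11/34) → index 3
j=3: u_3=37/90 ∈ [11/34, 9/17) → index 4
j=4: u_4=47/90 ∈ [11/34, 9/17) → index 4
j=5: u_5=19/30 ∈ [21/34, 29/34) → index 6
j=6: u_6=67/90 ∈ [21/34, 29/34) → index 6
j=7: u_7=77/90 ∈ [29/34, 33/34) → index 7
j=8: u_8=29/30 ∈ [29/34, 33/34) → index 7

0 1 3 4 4 6 6 7 7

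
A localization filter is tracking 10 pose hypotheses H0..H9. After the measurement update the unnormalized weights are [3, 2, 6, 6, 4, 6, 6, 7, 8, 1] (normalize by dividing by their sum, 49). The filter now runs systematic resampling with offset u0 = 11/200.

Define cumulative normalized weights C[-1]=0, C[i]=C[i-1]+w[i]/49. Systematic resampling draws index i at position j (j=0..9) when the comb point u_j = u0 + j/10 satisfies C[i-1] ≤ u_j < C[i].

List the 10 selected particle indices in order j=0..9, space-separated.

0 2 3 4 5 6 6 7 8 8

C = [3/49, 5/49, 11/49, 17/49, 3/7, 27/49, 33/49, 40/49, 48/49, 1]
j=0: u_0=11/200 ∈ [0, 3/49) → index 0
j=1: u_1=31/200 ∈ [5/49, 11/49) → index 2
j=2: u_2=51/200 ∈ [11/49, 17/49) → index 3
j=3: u_3=71/200 ∈ [17/49, 3/7) → index 4
j=4: u_4=91/200 ∈ [3/7, 27/49) → index 5
j=5: u_5=111/200 ∈ [27/49, 33/49) → index 6
j=6: u_6=131/200 ∈ [27/49, 33/49) → index 6
j=7: u_7=151/200 ∈ [33/49, 40/49) → index 7
j=8: u_8=171/200 ∈ [40/49, 48/49) → index 8
j=9: u_9=191/200 ∈ [40/49, 48/49) → index 8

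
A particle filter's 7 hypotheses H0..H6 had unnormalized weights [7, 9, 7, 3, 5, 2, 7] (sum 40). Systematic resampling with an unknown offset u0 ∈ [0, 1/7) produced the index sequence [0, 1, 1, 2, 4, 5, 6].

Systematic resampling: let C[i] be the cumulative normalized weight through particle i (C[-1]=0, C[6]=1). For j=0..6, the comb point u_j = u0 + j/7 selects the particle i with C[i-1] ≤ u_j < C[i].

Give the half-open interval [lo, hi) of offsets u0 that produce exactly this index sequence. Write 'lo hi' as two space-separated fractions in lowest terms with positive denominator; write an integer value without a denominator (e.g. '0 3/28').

11/140 31/280

C = [7/40, 2/5, 23/40, 13/20, 31/40, 33/40, 1]
j=0 picked index 0: u0 ∈ [0, 7/40)
j=1 picked index 1: u0 ∈ [9/280, 9/35)
j=2 picked index 1: u0 ∈ [-31/280, 4/35)
j=3 picked index 2: u0 ∈ [-1/35, 41/280)
j=4 picked index 4: u0 ∈ [11/140, 57/280)
j=5 picked index 5: u0 ∈ [17/280, 31/280)
j=6 picked index 6: u0 ∈ [-9/280, 1/7)
intersection: [11/140, 31/280)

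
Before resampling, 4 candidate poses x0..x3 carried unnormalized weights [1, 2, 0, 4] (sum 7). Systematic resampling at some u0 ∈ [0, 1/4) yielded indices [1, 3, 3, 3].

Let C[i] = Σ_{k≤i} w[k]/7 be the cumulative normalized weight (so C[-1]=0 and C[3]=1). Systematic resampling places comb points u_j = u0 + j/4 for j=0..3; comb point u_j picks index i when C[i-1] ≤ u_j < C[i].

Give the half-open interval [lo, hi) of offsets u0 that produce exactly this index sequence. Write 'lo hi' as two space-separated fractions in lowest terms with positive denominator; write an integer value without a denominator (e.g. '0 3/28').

C = [1/7, 3/7, 3/7, 1]
j=0 picked index 1: u0 ∈ [1/7, 3/7)
j=1 picked index 3: u0 ∈ [5/28, 3/4)
j=2 picked index 3: u0 ∈ [-1/14, 1/2)
j=3 picked index 3: u0 ∈ [-9/28, 1/4)
intersection: [5/28, 1/4)

5/28 1/4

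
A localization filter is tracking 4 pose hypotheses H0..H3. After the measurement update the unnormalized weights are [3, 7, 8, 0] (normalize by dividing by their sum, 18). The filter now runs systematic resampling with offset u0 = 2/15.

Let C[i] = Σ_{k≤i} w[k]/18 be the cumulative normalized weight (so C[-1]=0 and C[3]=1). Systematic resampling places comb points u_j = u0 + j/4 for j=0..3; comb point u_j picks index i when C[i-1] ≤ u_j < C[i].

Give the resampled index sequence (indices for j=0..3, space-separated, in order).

C = [1/6, 5/9, 1, 1]
j=0: u_0=2/15 ∈ [0, 1/6) → index 0
j=1: u_1=23/60 ∈ [1/6, 5/9) → index 1
j=2: u_2=19/30 ∈ [5/9, 1) → index 2
j=3: u_3=53/60 ∈ [5/9, 1) → index 2

0 1 2 2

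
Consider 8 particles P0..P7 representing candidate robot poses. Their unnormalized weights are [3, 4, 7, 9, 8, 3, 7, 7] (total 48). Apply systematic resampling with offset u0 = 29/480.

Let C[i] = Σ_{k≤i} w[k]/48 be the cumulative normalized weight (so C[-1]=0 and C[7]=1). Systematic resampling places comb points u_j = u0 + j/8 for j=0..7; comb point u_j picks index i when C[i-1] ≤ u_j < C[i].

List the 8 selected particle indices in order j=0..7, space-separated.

0 2 3 3 4 5 6 7

C = [1/16, 7/48, 7/24, 23/48, 31/48, 17/24, 41/48, 1]
j=0: u_0=29/480 ∈ [0, 1/16) → index 0
j=1: u_1=89/480 ∈ [7/48, 7/24) → index 2
j=2: u_2=149/480 ∈ [7/24, 23/48) → index 3
j=3: u_3=209/480 ∈ [7/24, 23/48) → index 3
j=4: u_4=269/480 ∈ [23/48, 31/48) → index 4
j=5: u_5=329/480 ∈ [31/48, 17/24) → index 5
j=6: u_6=389/480 ∈ [17/24, 41/48) → index 6
j=7: u_7=449/480 ∈ [41/48, 1) → index 7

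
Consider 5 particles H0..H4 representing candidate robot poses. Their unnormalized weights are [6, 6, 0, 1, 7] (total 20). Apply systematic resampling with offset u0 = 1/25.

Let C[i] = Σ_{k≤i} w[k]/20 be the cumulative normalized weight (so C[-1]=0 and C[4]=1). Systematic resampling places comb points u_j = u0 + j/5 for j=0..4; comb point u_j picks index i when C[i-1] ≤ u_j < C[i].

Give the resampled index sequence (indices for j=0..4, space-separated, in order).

0 0 1 3 4

C = [3/10, 3/5, 3/5, 13/20, 1]
j=0: u_0=1/25 ∈ [0, 3/10) → index 0
j=1: u_1=6/25 ∈ [0, 3/10) → index 0
j=2: u_2=11/25 ∈ [3/10, 3/5) → index 1
j=3: u_3=16/25 ∈ [3/5, 13/20) → index 3
j=4: u_4=21/25 ∈ [13/20, 1) → index 4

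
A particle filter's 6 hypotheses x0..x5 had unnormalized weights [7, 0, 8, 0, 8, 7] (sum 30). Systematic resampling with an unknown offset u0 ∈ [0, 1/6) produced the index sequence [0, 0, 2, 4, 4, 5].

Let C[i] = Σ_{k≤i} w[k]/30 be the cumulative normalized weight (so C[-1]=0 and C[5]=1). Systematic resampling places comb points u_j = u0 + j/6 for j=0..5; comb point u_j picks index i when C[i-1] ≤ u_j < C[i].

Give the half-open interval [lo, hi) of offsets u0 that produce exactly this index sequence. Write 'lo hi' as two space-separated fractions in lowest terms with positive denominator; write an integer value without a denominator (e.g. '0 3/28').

0 1/15

C = [7/30, 7/30, 1/2, 1/2, 23/30, 1]
j=0 picked index 0: u0 ∈ [0, 7/30)
j=1 picked index 0: u0 ∈ [-1/6, 1/15)
j=2 picked index 2: u0 ∈ [-1/10, 1/6)
j=3 picked index 4: u0 ∈ [0, 4/15)
j=4 picked index 4: u0 ∈ [-1/6, 1/10)
j=5 picked index 5: u0 ∈ [-1/15, 1/6)
intersection: [0, 1/15)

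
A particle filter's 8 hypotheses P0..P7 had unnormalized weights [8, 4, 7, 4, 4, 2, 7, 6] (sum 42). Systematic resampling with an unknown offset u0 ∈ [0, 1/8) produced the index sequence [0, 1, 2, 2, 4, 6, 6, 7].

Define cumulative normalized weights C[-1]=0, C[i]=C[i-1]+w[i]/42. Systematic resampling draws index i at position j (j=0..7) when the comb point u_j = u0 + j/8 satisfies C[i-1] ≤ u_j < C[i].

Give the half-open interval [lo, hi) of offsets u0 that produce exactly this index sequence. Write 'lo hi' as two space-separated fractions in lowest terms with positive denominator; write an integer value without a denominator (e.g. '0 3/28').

11/168 13/168

C = [4/21, 2/7, 19/42, 23/42, 9/14, 29/42, 6/7, 1]
j=0 picked index 0: u0 ∈ [0, 4/21)
j=1 picked index 1: u0 ∈ [11/168, 9/56)
j=2 picked index 2: u0 ∈ [1/28, 17/84)
j=3 picked index 2: u0 ∈ [-5/56, 13/168)
j=4 picked index 4: u0 ∈ [1/21, 1/7)
j=5 picked index 6: u0 ∈ [11/168, 13/56)
j=6 picked index 6: u0 ∈ [-5/84, 3/28)
j=7 picked index 7: u0 ∈ [-1/56, 1/8)
intersection: [11/168, 13/168)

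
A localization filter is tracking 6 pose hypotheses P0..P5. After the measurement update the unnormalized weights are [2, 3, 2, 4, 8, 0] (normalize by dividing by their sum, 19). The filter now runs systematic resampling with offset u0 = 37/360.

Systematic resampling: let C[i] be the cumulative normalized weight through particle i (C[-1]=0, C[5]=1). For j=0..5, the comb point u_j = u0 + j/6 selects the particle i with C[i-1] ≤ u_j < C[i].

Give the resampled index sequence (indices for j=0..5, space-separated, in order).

C = [2/19, 5/19, 7/19, 11/19, 1, 1]
j=0: u_0=37/360 ∈ [0, 2/19) → index 0
j=1: u_1=97/360 ∈ [5/19, 7/19) → index 2
j=2: u_2=157/360 ∈ [7/19, 11/19) → index 3
j=3: u_3=217/360 ∈ [11/19, 1) → index 4
j=4: u_4=277/360 ∈ [11/19, 1) → index 4
j=5: u_5=337/360 ∈ [11/19, 1) → index 4

0 2 3 4 4 4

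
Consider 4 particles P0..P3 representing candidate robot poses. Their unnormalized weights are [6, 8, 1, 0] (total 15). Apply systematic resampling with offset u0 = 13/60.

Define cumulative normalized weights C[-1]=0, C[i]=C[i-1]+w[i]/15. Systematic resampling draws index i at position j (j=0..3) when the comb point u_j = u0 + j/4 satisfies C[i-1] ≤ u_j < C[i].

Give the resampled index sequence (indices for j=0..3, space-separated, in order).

0 1 1 2

C = [2/5, 14/15, 1, 1]
j=0: u_0=13/60 ∈ [0, 2/5) → index 0
j=1: u_1=7/15 ∈ [2/5, 14/15) → index 1
j=2: u_2=43/60 ∈ [2/5, 14/15) → index 1
j=3: u_3=29/30 ∈ [14/15, 1) → index 2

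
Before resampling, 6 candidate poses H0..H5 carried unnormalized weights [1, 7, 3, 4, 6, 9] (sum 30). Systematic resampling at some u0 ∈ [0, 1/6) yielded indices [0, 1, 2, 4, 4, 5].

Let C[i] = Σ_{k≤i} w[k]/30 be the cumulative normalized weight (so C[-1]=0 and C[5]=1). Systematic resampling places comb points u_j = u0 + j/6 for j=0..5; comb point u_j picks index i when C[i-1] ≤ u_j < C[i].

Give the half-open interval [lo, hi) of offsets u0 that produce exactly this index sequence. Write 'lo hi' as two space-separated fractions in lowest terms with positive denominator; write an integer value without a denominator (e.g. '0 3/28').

0 1/30

C = [1/30, 4/15, 11/30, 1/2, 7/10, 1]
j=0 picked index 0: u0 ∈ [0, 1/30)
j=1 picked index 1: u0 ∈ [-2/15, 1/10)
j=2 picked index 2: u0 ∈ [-1/15, 1/30)
j=3 picked index 4: u0 ∈ [0, 1/5)
j=4 picked index 4: u0 ∈ [-1/6, 1/30)
j=5 picked index 5: u0 ∈ [-2/15, 1/6)
intersection: [0, 1/30)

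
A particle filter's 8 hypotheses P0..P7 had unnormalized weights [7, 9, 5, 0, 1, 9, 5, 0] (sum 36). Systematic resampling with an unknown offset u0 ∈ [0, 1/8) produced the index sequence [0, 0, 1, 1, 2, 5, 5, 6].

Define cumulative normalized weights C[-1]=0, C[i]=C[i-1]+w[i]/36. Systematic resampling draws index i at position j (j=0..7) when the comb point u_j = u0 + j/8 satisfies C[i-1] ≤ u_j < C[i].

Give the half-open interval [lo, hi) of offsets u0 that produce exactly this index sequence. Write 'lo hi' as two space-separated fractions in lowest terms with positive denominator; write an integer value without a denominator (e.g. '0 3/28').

C = [7/36, 4/9, 7/12, 7/12, 11/18, 31/36, 1, 1]
j=0 picked index 0: u0 ∈ [0, 7/36)
j=1 picked index 0: u0 ∈ [-1/8, 5/72)
j=2 picked index 1: u0 ∈ [-1/18, 7/36)
j=3 picked index 1: u0 ∈ [-13/72, 5/72)
j=4 picked index 2: u0 ∈ [-1/18, 1/12)
j=5 picked index 5: u0 ∈ [-1/72, 17/72)
j=6 picked index 5: u0 ∈ [-5/36, 1/9)
j=7 picked index 6: u0 ∈ [-1/72, 1/8)
intersection: [0, 5/72)

0 5/72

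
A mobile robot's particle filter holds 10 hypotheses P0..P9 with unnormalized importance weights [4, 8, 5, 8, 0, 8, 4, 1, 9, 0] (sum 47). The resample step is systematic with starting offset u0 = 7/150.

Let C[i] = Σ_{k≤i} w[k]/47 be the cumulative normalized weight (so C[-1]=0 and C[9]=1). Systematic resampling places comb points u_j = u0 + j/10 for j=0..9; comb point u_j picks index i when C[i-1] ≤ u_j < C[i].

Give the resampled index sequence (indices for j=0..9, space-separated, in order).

C = [4/47, 12/47, 17/47, 25/47, 25/47, 33/47, 37/47, 38/47, 1, 1]
j=0: u_0=7/150 ∈ [0, 4/47) → index 0
j=1: u_1=11/75 ∈ [4/47, 12/47) → index 1
j=2: u_2=37/150 ∈ [4/47, 12/47) → index 1
j=3: u_3=26/75 ∈ [12/47, 17/47) → index 2
j=4: u_4=67/150 ∈ [17/47, 25/47) → index 3
j=5: u_5=41/75 ∈ [25/47, 33/47) → index 5
j=6: u_6=97/150 ∈ [25/47, 33/47) → index 5
j=7: u_7=56/75 ∈ [33/47, 37/47) → index 6
j=8: u_8=127/150 ∈ [38/47, 1) → index 8
j=9: u_9=71/75 ∈ [38/47, 1) → index 8

0 1 1 2 3 5 5 6 8 8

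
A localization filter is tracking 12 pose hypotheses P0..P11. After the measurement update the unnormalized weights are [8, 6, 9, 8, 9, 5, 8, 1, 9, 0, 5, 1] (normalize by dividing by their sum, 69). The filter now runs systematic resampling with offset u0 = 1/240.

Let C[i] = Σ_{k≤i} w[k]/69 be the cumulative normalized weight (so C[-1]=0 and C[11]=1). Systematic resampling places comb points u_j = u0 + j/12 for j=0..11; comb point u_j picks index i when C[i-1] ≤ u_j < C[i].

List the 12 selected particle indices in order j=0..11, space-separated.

0 0 1 2 3 3 4 5 6 6 8 10

C = [8/69, 14/69, 1/3, 31/69, 40/69, 15/23, 53/69, 18/23, 21/23, 21/23, 68/69, 1]
j=0: u_0=1/240 ∈ [0, 8/69) → index 0
j=1: u_1=7/80 ∈ [0, 8/69) → index 0
j=2: u_2=41/240 ∈ [8/69, 14/69) → index 1
j=3: u_3=61/240 ∈ [14/69, 1/3) → index 2
j=4: u_4=27/80 ∈ [1/3, 31/69) → index 3
j=5: u_5=101/240 ∈ [1/3, 31/69) → index 3
j=6: u_6=121/240 ∈ [31/69, 40/69) → index 4
j=7: u_7=47/80 ∈ [40/69, 15/23) → index 5
j=8: u_8=161/240 ∈ [15/23, 53/69) → index 6
j=9: u_9=181/240 ∈ [15/23, 53/69) → index 6
j=10: u_10=67/80 ∈ [18/23, 21/23) → index 8
j=11: u_11=221/240 ∈ [21/23, 68/69) → index 10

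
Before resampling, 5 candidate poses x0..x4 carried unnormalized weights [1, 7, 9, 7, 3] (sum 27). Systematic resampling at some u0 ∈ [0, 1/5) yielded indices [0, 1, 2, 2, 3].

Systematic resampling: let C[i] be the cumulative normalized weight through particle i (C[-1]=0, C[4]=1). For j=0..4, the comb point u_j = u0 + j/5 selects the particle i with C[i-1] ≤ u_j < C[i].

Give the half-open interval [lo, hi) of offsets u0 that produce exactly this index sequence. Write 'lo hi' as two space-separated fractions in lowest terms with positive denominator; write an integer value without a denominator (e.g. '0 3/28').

0 4/135

C = [1/27, 8/27, 17/27, 8/9, 1]
j=0 picked index 0: u0 ∈ [0, 1/27)
j=1 picked index 1: u0 ∈ [-22/135, 13/135)
j=2 picked index 2: u0 ∈ [-14/135, 31/135)
j=3 picked index 2: u0 ∈ [-41/135, 4/135)
j=4 picked index 3: u0 ∈ [-23/135, 4/45)
intersection: [0, 4/135)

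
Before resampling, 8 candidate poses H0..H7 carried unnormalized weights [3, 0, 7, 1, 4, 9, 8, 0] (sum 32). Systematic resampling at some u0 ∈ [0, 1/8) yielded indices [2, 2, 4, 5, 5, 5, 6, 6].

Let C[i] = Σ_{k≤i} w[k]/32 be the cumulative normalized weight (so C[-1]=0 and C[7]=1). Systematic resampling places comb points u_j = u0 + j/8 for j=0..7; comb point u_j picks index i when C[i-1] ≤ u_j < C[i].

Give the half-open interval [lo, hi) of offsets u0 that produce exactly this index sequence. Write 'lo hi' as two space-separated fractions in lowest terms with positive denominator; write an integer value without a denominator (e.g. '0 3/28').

C = [3/32, 3/32, 5/16, 11/32, 15/32, 3/4, 1, 1]
j=0 picked index 2: u0 ∈ [3/32, 5/16)
j=1 picked index 2: u0 ∈ [-1/32, 3/16)
j=2 picked index 4: u0 ∈ [3/32, 7/32)
j=3 picked index 5: u0 ∈ [3/32, 3/8)
j=4 picked index 5: u0 ∈ [-1/32, 1/4)
j=5 picked index 5: u0 ∈ [-5/32, 1/8)
j=6 picked index 6: u0 ∈ [0, 1/4)
j=7 picked index 6: u0 ∈ [-1/8, 1/8)
intersection: [3/32, 1/8)

3/32 1/8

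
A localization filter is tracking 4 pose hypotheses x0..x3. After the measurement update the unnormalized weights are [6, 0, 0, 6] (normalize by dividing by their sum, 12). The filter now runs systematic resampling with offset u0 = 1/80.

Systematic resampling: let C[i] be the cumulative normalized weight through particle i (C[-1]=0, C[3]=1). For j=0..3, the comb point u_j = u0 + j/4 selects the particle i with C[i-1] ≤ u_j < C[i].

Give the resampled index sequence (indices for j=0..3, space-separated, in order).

C = [1/2, 1/2, 1/2, 1]
j=0: u_0=1/80 ∈ [0, 1/2) → index 0
j=1: u_1=21/80 ∈ [0, 1/2) → index 0
j=2: u_2=41/80 ∈ [1/2, 1) → index 3
j=3: u_3=61/80 ∈ [1/2, 1) → index 3

0 0 3 3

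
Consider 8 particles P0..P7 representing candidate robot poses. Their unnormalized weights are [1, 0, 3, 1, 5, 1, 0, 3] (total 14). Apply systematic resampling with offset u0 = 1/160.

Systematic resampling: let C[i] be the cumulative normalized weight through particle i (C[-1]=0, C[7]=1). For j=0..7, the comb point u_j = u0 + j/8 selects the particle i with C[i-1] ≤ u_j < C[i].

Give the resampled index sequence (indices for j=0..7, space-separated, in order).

0 2 2 4 4 4 5 7

C = [1/14, 1/14, 2/7, 5/14, 5/7, 11/14, 11/14, 1]
j=0: u_0=1/160 ∈ [0, 1/14) → index 0
j=1: u_1=21/160 ∈ [1/14, 2/7) → index 2
j=2: u_2=41/160 ∈ [1/14, 2/7) → index 2
j=3: u_3=61/160 ∈ [5/14, 5/7) → index 4
j=4: u_4=81/160 ∈ [5/14, 5/7) → index 4
j=5: u_5=101/160 ∈ [5/14, 5/7) → index 4
j=6: u_6=121/160 ∈ [5/7, 11/14) → index 5
j=7: u_7=141/160 ∈ [11/14, 1) → index 7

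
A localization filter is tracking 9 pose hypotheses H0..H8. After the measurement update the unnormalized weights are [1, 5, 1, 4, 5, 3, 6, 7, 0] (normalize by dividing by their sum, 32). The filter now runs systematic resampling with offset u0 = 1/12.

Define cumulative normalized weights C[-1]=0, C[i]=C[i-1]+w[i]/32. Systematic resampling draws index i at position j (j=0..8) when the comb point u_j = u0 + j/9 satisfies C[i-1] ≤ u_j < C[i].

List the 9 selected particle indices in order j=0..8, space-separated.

1 2 3 4 5 6 6 7 7

C = [1/32, 3/16, 7/32, 11/32, 1/2, 19/32, 25/32, 1, 1]
j=0: u_0=1/12 ∈ [1/32, 3/16) → index 1
j=1: u_1=7/36 ∈ [3/16, 7/32) → index 2
j=2: u_2=11/36 ∈ [7/32, 11/32) → index 3
j=3: u_3=5/12 ∈ [11/32, 1/2) → index 4
j=4: u_4=19/36 ∈ [1/2, 19/32) → index 5
j=5: u_5=23/36 ∈ [19/32, 25/32) → index 6
j=6: u_6=3/4 ∈ [19/32, 25/32) → index 6
j=7: u_7=31/36 ∈ [25/32, 1) → index 7
j=8: u_8=35/36 ∈ [25/32, 1) → index 7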